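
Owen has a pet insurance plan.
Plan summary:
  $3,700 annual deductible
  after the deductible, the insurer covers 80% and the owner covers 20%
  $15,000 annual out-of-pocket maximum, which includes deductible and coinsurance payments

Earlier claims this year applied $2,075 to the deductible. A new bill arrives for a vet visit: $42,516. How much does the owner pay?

Deductible still to meet: $3,700 − $2,075 = $1,625.
The remaining $40,891 (= $42,516 − $1,625) moves to coinsurance.
Owner's 20% share of $40,891 is $8,178.20.
Owner responsibility before any cap: $1,625 + $8,178.20 = $9,803.20.
Cumulative spending $2,075 + $9,803.20 = $11,878.20 stays under the $15,000 maximum.

$9,803.20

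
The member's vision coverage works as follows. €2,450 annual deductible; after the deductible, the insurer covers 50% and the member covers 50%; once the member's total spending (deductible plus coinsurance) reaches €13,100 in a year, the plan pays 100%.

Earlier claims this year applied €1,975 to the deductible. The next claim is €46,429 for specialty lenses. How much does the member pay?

€11,125

Remaining deductible: €2,450 − €1,975 = €475.
That leaves €46,429 − €475 = €45,954 for coinsurance.
Coinsurance: €45,954 × 50% = €22,977.
That puts the member's cost at €475 + €22,977 = €23,452 before any cap.
That would bring total out-of-pocket to €25,427, past the €13,100 cap. The member is capped at €13,100 − €1,975 = €11,125 on this claim.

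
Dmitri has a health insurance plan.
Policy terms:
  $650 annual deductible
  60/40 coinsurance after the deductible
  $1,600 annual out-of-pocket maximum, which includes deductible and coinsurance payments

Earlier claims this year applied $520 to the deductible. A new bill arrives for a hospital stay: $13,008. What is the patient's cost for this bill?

$520 of the $650 deductible is already met, leaving $130.
After the $130 deductible portion, $13,008 − $130 = $12,878 is subject to coinsurance.
Patient's 40% share of $12,878 is $5,151.20.
Patient responsibility before any cap: $130 + $5,151.20 = $5,281.20.
That would bring total out-of-pocket to $5,801.20, past the $1,600 cap. The patient is capped at $1,600 − $520 = $1,080 on this claim.

$1,080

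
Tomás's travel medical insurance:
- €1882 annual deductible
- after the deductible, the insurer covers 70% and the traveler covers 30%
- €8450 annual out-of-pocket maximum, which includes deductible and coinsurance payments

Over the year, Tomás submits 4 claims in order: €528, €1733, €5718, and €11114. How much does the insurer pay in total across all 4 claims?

Claim 1 (€528): entire amount goes to the deductible. Cost to traveler: €528. OOP to date €528. Insurer: €528 − €528 = €0.
Claim 2 (€1733): deductible takes €1354, €379 remains; coinsurance €379 × 30% = €113.70. Traveler pays €1467.70; OOP now €1995.70. Plan pays €1733 − €1467.70 = €265.30.
Claim 3 (€5718): 30% coinsurance on €5718 = €1715.40. Traveler pays €1715.40; OOP now €3711.10. Plan pays €5718 − €1715.40 = €4002.60.
Claim 4 (€11114): deductible met; 30% of €11114 = €3334.20. Traveler pays €3334.20; OOP now €7045.30. Insurer: €11114 − €3334.20 = €7779.80.
Insurer total = bills − traveler's total = €19093 − €7045.30 = €12047.70.

€12047.70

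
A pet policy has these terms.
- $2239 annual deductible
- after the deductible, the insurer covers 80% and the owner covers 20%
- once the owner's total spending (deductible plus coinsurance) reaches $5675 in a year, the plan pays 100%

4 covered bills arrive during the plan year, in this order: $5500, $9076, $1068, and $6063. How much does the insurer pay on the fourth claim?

Claim 1 — $5500: $2239 finishes the deductible; $3261 goes to coinsurance; 20% of $3261 = $652.20. Cost to owner: $2891.20. OOP to date $2891.20. Plan pays $5500 − $2891.20 = $2608.80.
Claim 2 — $9076: deductible already satisfied, so owner's share is 20% × $9076 = $1815.20. Owner owes $1815.20 (running OOP $4706.40). Plan pays $9076 − $1815.20 = $7260.80.
Claim 3 — $1068: deductible already satisfied, so owner's share is 20% × $1068 = $213.60. Owner pays $213.60; OOP now $4920. Insurer: $1068 − $213.60 = $854.40.
Claim 4 — $6063: deductible met; 20% of $6063 = $1212.60. Adding that to $4920 gives $6132.60, past the $5675 cap; owner pays only $5675 − $4920 = $755. Insurer: $6063 − $755 = $5308.

$5308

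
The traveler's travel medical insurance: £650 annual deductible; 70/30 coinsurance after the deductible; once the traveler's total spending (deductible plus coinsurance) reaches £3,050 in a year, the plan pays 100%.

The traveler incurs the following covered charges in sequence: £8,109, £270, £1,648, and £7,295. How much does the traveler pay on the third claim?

Claim 1 — £8,109: deductible takes £650, £7,459 remains; 30% of £7,459 = £2,237.70. Traveler pays £2,887.70; OOP now £2,887.70.
Claim 2 — £270: deductible already satisfied, so traveler's share is 30% × £270 = £81. Cost to traveler: £81. OOP to date £2,968.70.
Claim 3 — £1,648: 30% coinsurance on £1,648 = £494.40. OOP would hit £3,463.10 > £3,050, so the cap limits the traveler to £3,050 − £2,968.70 = £81.30.

£81.30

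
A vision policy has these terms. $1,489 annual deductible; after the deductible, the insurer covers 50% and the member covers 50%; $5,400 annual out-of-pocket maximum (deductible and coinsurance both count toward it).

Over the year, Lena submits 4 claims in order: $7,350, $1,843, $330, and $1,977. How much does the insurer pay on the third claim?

$271

Bill 1, $7,350: deductible takes $1,489, $5,861 remains; member's 50% is $2,930.50. Member owes $4,419.50 (running OOP $4,419.50). Insurer: $7,350 − $4,419.50 = $2,930.50.
Bill 2, $1,843: deductible already satisfied, so member's share is 50% × $1,843 = $921.50. Member owes $921.50 (running OOP $5,341). Insurer: $1,843 − $921.50 = $921.50.
Bill 3, $330: deductible met; 50% of $330 = $165. That would push OOP to $5,506, over the $5,400 cap, so member pays $5,400 − $5,341 = $59. Insurer: $330 − $59 = $271.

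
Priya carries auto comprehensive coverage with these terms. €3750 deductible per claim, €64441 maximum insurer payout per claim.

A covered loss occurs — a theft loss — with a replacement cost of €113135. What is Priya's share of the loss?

Less the €3750 deductible: €113135 − €3750 = €109385.
Since €109385 > €64441, the payout is capped at €64441.
Policyholder's share is the uncovered remainder: €113135 − €64441 = €48694.

€48694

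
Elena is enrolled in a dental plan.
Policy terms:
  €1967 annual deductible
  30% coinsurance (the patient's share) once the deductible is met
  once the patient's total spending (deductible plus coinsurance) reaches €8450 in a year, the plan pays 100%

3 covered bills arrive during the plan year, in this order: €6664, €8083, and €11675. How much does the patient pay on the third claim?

Claim 1 (€6664): €1967 finishes the deductible; €4697 goes to coinsurance; coinsurance €4697 × 30% = €1409.10. Patient owes €3376.10 (running OOP €3376.10).
Claim 2 (€8083): 30% coinsurance on €8083 = €2424.90. Cost to patient: €2424.90. OOP to date €5801.
Claim 3 (€11675): 30% coinsurance on €11675 = €3502.50. Adding that to €5801 gives €9303.50, past the €8450 cap; patient pays only €8450 − €5801 = €2649.

€2649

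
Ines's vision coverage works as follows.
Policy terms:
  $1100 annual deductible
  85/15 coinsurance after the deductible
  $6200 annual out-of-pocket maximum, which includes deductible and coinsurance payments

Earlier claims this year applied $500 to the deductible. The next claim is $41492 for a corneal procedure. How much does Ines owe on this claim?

$5700

$500 of the $1100 deductible is already met, leaving $600.
After the $600 deductible portion, $41492 − $600 = $40892 is subject to coinsurance.
Coinsurance: $40892 × 15% = $6133.80.
That puts the member's cost at $600 + $6133.80 = $6733.80 before any cap.
Year-to-date out-of-pocket would reach $500 + $6733.80 = $7233.80, above the $6200 maximum, so the member pays only $6200 − $500 = $5700.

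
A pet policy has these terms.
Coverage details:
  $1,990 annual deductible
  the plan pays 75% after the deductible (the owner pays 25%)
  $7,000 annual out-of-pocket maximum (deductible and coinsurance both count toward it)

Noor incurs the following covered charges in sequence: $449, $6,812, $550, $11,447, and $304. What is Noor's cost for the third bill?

#1 ($449): fully absorbed by the deductible. Owner pays $449; OOP now $449.
#2 ($6,812): deductible takes $1,541, $5,271 remains; 25% of $5,271 = $1,317.75. Owner owes $2,858.75 (running OOP $3,307.75).
#3 ($550): 25% coinsurance on $550 = $137.50. Cost to owner: $137.50. OOP to date $3,445.25.

$137.50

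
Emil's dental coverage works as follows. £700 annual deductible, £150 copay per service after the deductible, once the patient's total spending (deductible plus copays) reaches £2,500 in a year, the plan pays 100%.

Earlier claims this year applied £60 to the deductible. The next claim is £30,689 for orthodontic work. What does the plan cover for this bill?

£29,899

Deductible still to meet: £700 − £60 = £640.
That leaves £30,689 − £640 = £30,049 for the copay.
Copay on this service: £150.
So the patient owes £640 + £150 = £790 before any cap.
Cumulative spending £60 + £790 = £850 stays under the £2,500 maximum.
Insurer pays the balance: £30,689 − £790 = £29,899.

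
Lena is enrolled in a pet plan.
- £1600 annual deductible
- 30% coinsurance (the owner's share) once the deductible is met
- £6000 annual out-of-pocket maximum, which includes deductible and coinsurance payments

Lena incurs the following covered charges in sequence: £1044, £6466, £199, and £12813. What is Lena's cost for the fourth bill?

£2567.30

Claim 1 — £1044: all of it applies to the deductible. Cost to owner: £1044. OOP to date £1044.
Claim 2 — £6466: £556 to deductible, leaving £5910; owner's 30% is £1773. Owner pays £2329; OOP now £3373.
Claim 3 — £199: deductible met; 30% of £199 = £59.70. Cost to owner: £59.70. OOP to date £3432.70.
Claim 4 — £12813: deductible met; 30% of £12813 = £3843.90. OOP would hit £7276.60 > £6000, so the cap limits the owner to £6000 − £3432.70 = £2567.30.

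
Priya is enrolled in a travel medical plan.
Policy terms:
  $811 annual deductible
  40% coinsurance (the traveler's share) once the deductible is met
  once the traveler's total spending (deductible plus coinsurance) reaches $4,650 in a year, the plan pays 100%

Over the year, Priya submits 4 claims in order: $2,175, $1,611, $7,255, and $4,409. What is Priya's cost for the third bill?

$2,649

Bill 1, $2,175: $811 to deductible, leaving $1,364; coinsurance $1,364 × 40% = $545.60. Cost to traveler: $1,356.60. OOP to date $1,356.60.
Bill 2, $1,611: deductible already satisfied, so traveler's share is 40% × $1,611 = $644.40. Traveler pays $644.40; OOP now $2,001.
Bill 3, $7,255: deductible met; 40% of $7,255 = $2,902. Adding that to $2,001 gives $4,903, past the $4,650 cap; traveler pays only $4,650 − $2,001 = $2,649.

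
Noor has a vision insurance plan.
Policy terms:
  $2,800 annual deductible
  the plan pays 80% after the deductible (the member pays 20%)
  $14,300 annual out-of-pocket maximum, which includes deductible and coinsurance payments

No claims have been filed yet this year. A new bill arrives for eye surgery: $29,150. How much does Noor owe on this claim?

Deductible not yet touched, so the first $2,800 of the bill goes to the deductible.
After the $2,800 deductible portion, $29,150 − $2,800 = $26,350 is subject to coinsurance.
20% of $26,350 = $5,270 falls to the member.
So the member owes $2,800 + $5,270 = $8,070 before any cap.
Year-to-date out-of-pocket becomes $0 + $8,070 = $8,070, still under the $14,300 maximum, so no cap applies.

$8,070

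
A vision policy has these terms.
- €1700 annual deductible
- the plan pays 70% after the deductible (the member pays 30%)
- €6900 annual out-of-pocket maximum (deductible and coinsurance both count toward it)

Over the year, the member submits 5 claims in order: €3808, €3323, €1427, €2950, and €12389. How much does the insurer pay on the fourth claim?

€2065

Bill 1, €3808: €1700 to deductible, leaving €2108; coinsurance €2108 × 30% = €632.40. Member pays €2332.40; OOP now €2332.40. Plan pays €3808 − €2332.40 = €1475.60.
Bill 2, €3323: deductible met; 30% of €3323 = €996.90. Cost to member: €996.90. OOP to date €3329.30. Insurer: €3323 − €996.90 = €2326.10.
Bill 3, €1427: 30% coinsurance on €1427 = €428.10. Cost to member: €428.10. OOP to date €3757.40. Plan pays €1427 − €428.10 = €998.90.
Bill 4, €2950: 30% coinsurance on €2950 = €885. Member pays €885; OOP now €4642.40. Insurer: €2950 − €885 = €2065.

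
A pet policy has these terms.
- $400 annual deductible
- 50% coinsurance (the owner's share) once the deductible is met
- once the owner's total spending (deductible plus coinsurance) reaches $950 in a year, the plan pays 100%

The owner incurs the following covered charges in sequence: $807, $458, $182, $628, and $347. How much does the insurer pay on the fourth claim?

$601.50

Claim 1 ($807): deductible takes $400, $407 remains; coinsurance $407 × 50% = $203.50. Owner pays $603.50; OOP now $603.50. Plan pays $807 − $603.50 = $203.50.
Claim 2 ($458): deductible already satisfied, so owner's share is 50% × $458 = $229. Owner owes $229 (running OOP $832.50). Plan pays $458 − $229 = $229.
Claim 3 ($182): 50% coinsurance on $182 = $91. Cost to owner: $91. OOP to date $923.50. Insurer: $182 − $91 = $91.
Claim 4 ($628): deductible met; 50% of $628 = $314. That would push OOP to $1,237.50, over the $950 cap, so owner pays $950 − $923.50 = $26.50. Plan pays $628 − $26.50 = $601.50.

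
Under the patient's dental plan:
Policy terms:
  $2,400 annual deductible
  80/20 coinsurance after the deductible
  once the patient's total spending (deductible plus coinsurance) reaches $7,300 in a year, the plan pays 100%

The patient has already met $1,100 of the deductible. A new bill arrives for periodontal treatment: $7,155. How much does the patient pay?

$2,471

Deductible still to meet: $2,400 − $1,100 = $1,300.
After the $1,300 deductible portion, $7,155 − $1,300 = $5,855 is subject to coinsurance.
20% of $5,855 = $1,171 falls to the patient.
Patient responsibility before any cap: $1,300 + $1,171 = $2,471.
Year-to-date out-of-pocket becomes $1,100 + $2,471 = $3,571, still under the $7,300 maximum, so no cap applies.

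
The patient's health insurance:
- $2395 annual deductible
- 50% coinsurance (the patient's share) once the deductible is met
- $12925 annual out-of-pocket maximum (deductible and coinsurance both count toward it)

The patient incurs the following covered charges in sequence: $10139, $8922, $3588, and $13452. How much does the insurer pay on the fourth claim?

$13049

Bill 1, $10139: deductible takes $2395, $7744 remains; 50% of $7744 = $3872. Patient owes $6267 (running OOP $6267). Insurer: $10139 − $6267 = $3872.
Bill 2, $8922: deductible already satisfied, so patient's share is 50% × $8922 = $4461. Patient owes $4461 (running OOP $10728). Plan pays $8922 − $4461 = $4461.
Bill 3, $3588: 50% coinsurance on $3588 = $1794. Cost to patient: $1794. OOP to date $12522. Plan pays $3588 − $1794 = $1794.
Bill 4, $13452: 50% coinsurance on $13452 = $6726. Adding that to $12522 gives $19248, past the $12925 cap; patient pays only $12925 − $12522 = $403. Plan pays $13452 − $403 = $13049.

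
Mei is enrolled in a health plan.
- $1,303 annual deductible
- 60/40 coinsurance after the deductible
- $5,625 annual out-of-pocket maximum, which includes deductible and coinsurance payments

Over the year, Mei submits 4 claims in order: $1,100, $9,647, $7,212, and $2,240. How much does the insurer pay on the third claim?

Claim 1 — $1,100: fully absorbed by the deductible. Patient pays $1,100; OOP now $1,100. Insurer: $1,100 − $1,100 = $0.
Claim 2 — $9,647: $203 to deductible, leaving $9,444; coinsurance $9,444 × 40% = $3,777.60. Cost to patient: $3,980.60. OOP to date $5,080.60. Insurer: $9,647 − $3,980.60 = $5,666.40.
Claim 3 — $7,212: deductible met; 40% of $7,212 = $2,884.80. That would push OOP to $7,965.40, over the $5,625 cap, so patient pays $5,625 − $5,080.60 = $544.40. Plan pays $7,212 − $544.40 = $6,667.60.

$6,667.60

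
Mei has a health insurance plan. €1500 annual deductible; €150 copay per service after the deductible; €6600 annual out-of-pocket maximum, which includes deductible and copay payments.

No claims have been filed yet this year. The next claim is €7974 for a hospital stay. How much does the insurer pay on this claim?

€6324

Deductible not yet touched, so the first €1500 of the bill goes to the deductible.
The remaining €6474 (= €7974 − €1500) moves to the copay.
Copay on this service: €150.
So the patient owes €1500 + €150 = €1650 before any cap.
Total out-of-pocket so far would be €0 + €1650 = €1650, below the €6600 cap — no reduction.
The insurer covers the remainder: €7974 − €1650 = €6324.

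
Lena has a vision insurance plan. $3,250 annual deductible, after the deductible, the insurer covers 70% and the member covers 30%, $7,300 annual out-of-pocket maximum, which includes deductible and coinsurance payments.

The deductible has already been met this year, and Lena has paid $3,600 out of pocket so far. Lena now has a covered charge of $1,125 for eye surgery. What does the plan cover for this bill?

With the deductible met, the entire $1,125 is subject to coinsurance.
Coinsurance: $1,125 × 30% = $337.50.
Year-to-date out-of-pocket becomes $3,600 + $337.50 = $3,937.50, still under the $7,300 maximum, so no cap applies.
The insurer covers the remainder: $1,125 − $337.50 = $787.50.

$787.50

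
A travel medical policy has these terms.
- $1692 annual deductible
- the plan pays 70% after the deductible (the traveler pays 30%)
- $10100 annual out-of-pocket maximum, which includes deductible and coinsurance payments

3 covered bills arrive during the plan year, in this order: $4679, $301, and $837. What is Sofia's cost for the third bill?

$251.10

#1 ($4679): $1692 finishes the deductible; $2987 goes to coinsurance; traveler's 30% is $896.10. Traveler owes $2588.10 (running OOP $2588.10).
#2 ($301): 30% coinsurance on $301 = $90.30. Traveler owes $90.30 (running OOP $2678.40).
#3 ($837): 30% coinsurance on $837 = $251.10. Cost to traveler: $251.10. OOP to date $2929.50.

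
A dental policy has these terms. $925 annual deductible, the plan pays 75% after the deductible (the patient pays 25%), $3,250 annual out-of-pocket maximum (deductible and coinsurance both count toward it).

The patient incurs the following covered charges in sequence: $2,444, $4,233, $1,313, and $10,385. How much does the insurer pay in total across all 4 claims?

Claim 1 — $2,444: $925 finishes the deductible; $1,519 goes to coinsurance; coinsurance $1,519 × 25% = $379.75. Patient owes $1,304.75 (running OOP $1,304.75). Plan pays $2,444 − $1,304.75 = $1,139.25.
Claim 2 — $4,233: 25% coinsurance on $4,233 = $1,058.25. Patient pays $1,058.25; OOP now $2,363. Insurer: $4,233 − $1,058.25 = $3,174.75.
Claim 3 — $1,313: deductible met; 25% of $1,313 = $328.25. Patient pays $328.25; OOP now $2,691.25. Insurer: $1,313 − $328.25 = $984.75.
Claim 4 — $10,385: 25% coinsurance on $10,385 = $2,596.25. OOP would hit $5,287.50 > $3,250, so the cap limits the patient to $3,250 − $2,691.25 = $558.75. Plan pays $10,385 − $558.75 = $9,826.25.
Insurer total: $1,139.25 + $3,174.75 + $984.75 + $9,826.25 = $15,125.

$15,125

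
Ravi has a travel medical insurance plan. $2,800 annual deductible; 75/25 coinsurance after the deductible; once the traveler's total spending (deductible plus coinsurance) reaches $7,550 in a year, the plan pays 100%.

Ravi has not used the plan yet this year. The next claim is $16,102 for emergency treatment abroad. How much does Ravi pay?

Deductible not yet touched, so the first $2,800 of the bill goes to the deductible.
The remaining $13,302 (= $16,102 − $2,800) moves to coinsurance.
25% of $13,302 = $3,325.50 falls to the traveler.
That puts the traveler's cost at $2,800 + $3,325.50 = $6,125.50 before any cap.
Year-to-date out-of-pocket becomes $0 + $6,125.50 = $6,125.50, still under the $7,550 maximum, so no cap applies.

$6,125.50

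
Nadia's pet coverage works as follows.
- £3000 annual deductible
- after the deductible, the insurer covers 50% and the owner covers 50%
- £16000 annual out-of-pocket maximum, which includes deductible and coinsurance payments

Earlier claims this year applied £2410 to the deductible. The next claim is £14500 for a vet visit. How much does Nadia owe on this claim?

£7545

£2410 of the £3000 deductible is already met, leaving £590.
The remaining £13910 (= £14500 − £590) moves to coinsurance.
50% of £13910 = £6955 falls to the owner.
Owner responsibility before any cap: £590 + £6955 = £7545.
Cumulative spending £2410 + £7545 = £9955 stays under the £16000 maximum.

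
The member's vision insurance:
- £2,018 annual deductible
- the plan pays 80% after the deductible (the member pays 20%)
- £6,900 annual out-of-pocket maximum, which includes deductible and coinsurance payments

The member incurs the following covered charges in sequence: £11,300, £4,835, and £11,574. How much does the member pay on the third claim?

£2,058.60

Claim 1 — £11,300: £2,018 finishes the deductible; £9,282 goes to coinsurance; coinsurance £9,282 × 20% = £1,856.40. Member pays £3,874.40; OOP now £3,874.40.
Claim 2 — £4,835: deductible already satisfied, so member's share is 20% × £4,835 = £967. Member owes £967 (running OOP £4,841.40).
Claim 3 — £11,574: deductible met; 20% of £11,574 = £2,314.80. OOP would hit £7,156.20 > £6,900, so the cap limits the member to £6,900 − £4,841.40 = £2,058.60.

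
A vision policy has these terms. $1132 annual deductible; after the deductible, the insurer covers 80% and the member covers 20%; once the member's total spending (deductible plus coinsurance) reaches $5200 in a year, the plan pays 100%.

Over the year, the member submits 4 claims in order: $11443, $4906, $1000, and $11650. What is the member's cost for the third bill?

Claim 1 — $11443: deductible takes $1132, $10311 remains; coinsurance $10311 × 20% = $2062.20. Member owes $3194.20 (running OOP $3194.20).
Claim 2 — $4906: deductible met; 20% of $4906 = $981.20. Cost to member: $981.20. OOP to date $4175.40.
Claim 3 — $1000: deductible already satisfied, so member's share is 20% × $1000 = $200. Member owes $200 (running OOP $4375.40).

$200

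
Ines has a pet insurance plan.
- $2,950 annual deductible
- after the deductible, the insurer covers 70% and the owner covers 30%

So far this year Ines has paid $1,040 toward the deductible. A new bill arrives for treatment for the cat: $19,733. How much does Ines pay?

$7,256.90

$1,040 of the $2,950 deductible is already met, leaving $1,910.
After the $1,910 deductible portion, $19,733 − $1,910 = $17,823 is subject to coinsurance.
Coinsurance: $17,823 × 30% = $5,346.90.
That puts the owner's cost at $1,910 + $5,346.90 = $7,256.90.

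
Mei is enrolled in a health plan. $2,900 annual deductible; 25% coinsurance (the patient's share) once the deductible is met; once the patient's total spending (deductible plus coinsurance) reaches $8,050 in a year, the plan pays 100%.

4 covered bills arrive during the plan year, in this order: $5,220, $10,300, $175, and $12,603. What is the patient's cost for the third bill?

$43.75

Bill 1, $5,220: deductible takes $2,900, $2,320 remains; patient's 25% is $580. Cost to patient: $3,480. OOP to date $3,480.
Bill 2, $10,300: deductible already satisfied, so patient's share is 25% × $10,300 = $2,575. Cost to patient: $2,575. OOP to date $6,055.
Bill 3, $175: deductible met; 25% of $175 = $43.75. Patient pays $43.75; OOP now $6,098.75.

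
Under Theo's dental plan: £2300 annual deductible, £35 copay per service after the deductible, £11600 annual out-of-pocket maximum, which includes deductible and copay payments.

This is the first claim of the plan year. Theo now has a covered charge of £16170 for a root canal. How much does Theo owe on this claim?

£2335

The full £2300 deductible is still open; £2300 of this bill applies to it.
After the £2300 deductible portion, £16170 − £2300 = £13870 is subject to the copay.
Copay on this service: £35.
That puts the patient's cost at £2300 + £35 = £2335 before any cap.
Total out-of-pocket so far would be £0 + £2335 = £2335, below the £11600 cap — no reduction.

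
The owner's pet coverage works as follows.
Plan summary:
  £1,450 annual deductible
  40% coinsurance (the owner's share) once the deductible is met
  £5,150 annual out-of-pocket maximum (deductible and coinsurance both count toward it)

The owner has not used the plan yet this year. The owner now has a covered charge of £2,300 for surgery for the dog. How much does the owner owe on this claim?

The full £1,450 deductible is still open; £1,450 of this bill applies to it.
That leaves £2,300 − £1,450 = £850 for coinsurance.
Owner's 40% share of £850 is £340.
Owner responsibility before any cap: £1,450 + £340 = £1,790.
Cumulative spending £0 + £1,790 = £1,790 stays under the £5,150 maximum.

£1,790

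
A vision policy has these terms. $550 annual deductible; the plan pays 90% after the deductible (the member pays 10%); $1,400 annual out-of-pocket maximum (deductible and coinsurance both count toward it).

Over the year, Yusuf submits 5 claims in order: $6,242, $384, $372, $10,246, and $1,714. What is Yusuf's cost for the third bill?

Claim 1 — $6,242: $550 to deductible, leaving $5,692; 10% of $5,692 = $569.20. Member owes $1,119.20 (running OOP $1,119.20).
Claim 2 — $384: deductible already satisfied, so member's share is 10% × $384 = $38.40. Member pays $38.40; OOP now $1,157.60.
Claim 3 — $372: 10% coinsurance on $372 = $37.20. Member pays $37.20; OOP now $1,194.80.

$37.20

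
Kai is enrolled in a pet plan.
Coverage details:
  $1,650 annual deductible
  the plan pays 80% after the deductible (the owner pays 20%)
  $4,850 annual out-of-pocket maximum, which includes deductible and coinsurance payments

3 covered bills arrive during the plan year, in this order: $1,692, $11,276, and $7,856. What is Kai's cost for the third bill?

#1 ($1,692): deductible takes $1,650, $42 remains; owner's 20% is $8.40. Owner owes $1,658.40 (running OOP $1,658.40).
#2 ($11,276): deductible met; 20% of $11,276 = $2,255.20. Owner owes $2,255.20 (running OOP $3,913.60).
#3 ($7,856): deductible met; 20% of $7,856 = $1,571.20. Adding that to $3,913.60 gives $5,484.80, past the $4,850 cap; owner pays only $4,850 − $3,913.60 = $936.40.

$936.40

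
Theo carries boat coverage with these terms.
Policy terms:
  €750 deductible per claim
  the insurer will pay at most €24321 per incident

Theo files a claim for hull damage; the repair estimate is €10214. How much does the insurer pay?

Less the €750 deductible: €10214 − €750 = €9464.
€9464 is within the €24321 limit, so the insurer pays €9464.

€9464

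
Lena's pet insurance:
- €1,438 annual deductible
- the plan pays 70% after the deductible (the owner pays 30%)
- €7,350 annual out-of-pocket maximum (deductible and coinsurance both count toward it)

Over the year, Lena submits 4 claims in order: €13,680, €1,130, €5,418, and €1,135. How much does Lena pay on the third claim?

€1,625.40

Claim 1 — €13,680: deductible takes €1,438, €12,242 remains; coinsurance €12,242 × 30% = €3,672.60. Owner owes €5,110.60 (running OOP €5,110.60).
Claim 2 — €1,130: deductible met; 30% of €1,130 = €339. Cost to owner: €339. OOP to date €5,449.60.
Claim 3 — €5,418: deductible already satisfied, so owner's share is 30% × €5,418 = €1,625.40. Cost to owner: €1,625.40. OOP to date €7,075.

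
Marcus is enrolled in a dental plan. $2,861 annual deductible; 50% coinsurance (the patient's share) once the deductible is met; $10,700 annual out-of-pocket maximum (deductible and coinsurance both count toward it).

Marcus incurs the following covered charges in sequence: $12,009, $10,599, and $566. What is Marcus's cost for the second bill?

$3,265

Claim 1 ($12,009): $2,861 finishes the deductible; $9,148 goes to coinsurance; coinsurance $9,148 × 50% = $4,574. Cost to patient: $7,435. OOP to date $7,435.
Claim 2 ($10,599): deductible already satisfied, so patient's share is 50% × $10,599 = $5,299.50. OOP would hit $12,734.50 > $10,700, so the cap limits the patient to $10,700 − $7,435 = $3,265.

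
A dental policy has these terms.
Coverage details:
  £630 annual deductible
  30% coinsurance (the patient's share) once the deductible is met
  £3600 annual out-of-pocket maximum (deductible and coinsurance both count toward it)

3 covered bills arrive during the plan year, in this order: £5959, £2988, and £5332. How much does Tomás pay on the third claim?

Bill 1, £5959: £630 finishes the deductible; £5329 goes to coinsurance; patient's 30% is £1598.70. Patient owes £2228.70 (running OOP £2228.70).
Bill 2, £2988: deductible met; 30% of £2988 = £896.40. Cost to patient: £896.40. OOP to date £3125.10.
Bill 3, £5332: deductible met; 30% of £5332 = £1599.60. OOP would hit £4724.70 > £3600, so the cap limits the patient to £3600 − £3125.10 = £474.90.

£474.90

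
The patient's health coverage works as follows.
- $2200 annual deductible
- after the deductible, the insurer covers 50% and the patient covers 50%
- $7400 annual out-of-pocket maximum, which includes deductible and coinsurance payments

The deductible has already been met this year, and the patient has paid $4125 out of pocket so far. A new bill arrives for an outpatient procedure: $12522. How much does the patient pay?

$3275

With the deductible met, the entire $12522 is subject to coinsurance.
Coinsurance: $12522 × 50% = $6261.
Adding $6261 to the $4125 already spent would give $10386, which exceeds the $7400 cap; the patient pays just $7400 − $4125 = $3275.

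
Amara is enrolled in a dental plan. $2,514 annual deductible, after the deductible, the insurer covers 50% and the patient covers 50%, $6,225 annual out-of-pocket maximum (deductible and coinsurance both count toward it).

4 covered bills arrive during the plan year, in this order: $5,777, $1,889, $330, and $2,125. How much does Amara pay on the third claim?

$165

#1 ($5,777): deductible takes $2,514, $3,263 remains; 50% of $3,263 = $1,631.50. Patient pays $4,145.50; OOP now $4,145.50.
#2 ($1,889): deductible met; 50% of $1,889 = $944.50. Cost to patient: $944.50. OOP to date $5,090.
#3 ($330): deductible already satisfied, so patient's share is 50% × $330 = $165. Patient pays $165; OOP now $5,255.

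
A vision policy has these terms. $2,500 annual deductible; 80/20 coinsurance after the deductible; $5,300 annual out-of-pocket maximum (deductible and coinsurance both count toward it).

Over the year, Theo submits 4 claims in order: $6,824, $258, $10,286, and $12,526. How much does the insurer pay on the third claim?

$8,402.40

Bill 1, $6,824: $2,500 to deductible, leaving $4,324; member's 20% is $864.80. Member pays $3,364.80; OOP now $3,364.80. Insurer: $6,824 − $3,364.80 = $3,459.20.
Bill 2, $258: deductible met; 20% of $258 = $51.60. Member owes $51.60 (running OOP $3,416.40). Insurer: $258 − $51.60 = $206.40.
Bill 3, $10,286: deductible met; 20% of $10,286 = $2,057.20. OOP would hit $5,473.60 > $5,300, so the cap limits the member to $5,300 − $3,416.40 = $1,883.60. Insurer: $10,286 − $1,883.60 = $8,402.40.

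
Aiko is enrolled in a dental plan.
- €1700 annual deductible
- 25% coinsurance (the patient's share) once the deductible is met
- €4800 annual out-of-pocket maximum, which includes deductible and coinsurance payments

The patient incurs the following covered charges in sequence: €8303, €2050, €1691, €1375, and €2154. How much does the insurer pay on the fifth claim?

Claim 1 — €8303: €1700 to deductible, leaving €6603; 25% of €6603 = €1650.75. Cost to patient: €3350.75. OOP to date €3350.75. Plan pays €8303 − €3350.75 = €4952.25.
Claim 2 — €2050: 25% coinsurance on €2050 = €512.50. Patient pays €512.50; OOP now €3863.25. Plan pays €2050 − €512.50 = €1537.50.
Claim 3 — €1691: 25% coinsurance on €1691 = €422.75. Patient pays €422.75; OOP now €4286. Plan pays €1691 − €422.75 = €1268.25.
Claim 4 — €1375: deductible already satisfied, so patient's share is 25% × €1375 = €343.75. Patient owes €343.75 (running OOP €4629.75). Insurer: €1375 − €343.75 = €1031.25.
Claim 5 — €2154: deductible already satisfied, so patient's share is 25% × €2154 = €538.50. Adding that to €4629.75 gives €5168.25, past the €4800 cap; patient pays only €4800 − €4629.75 = €170.25. Insurer: €2154 − €170.25 = €1983.75.

€1983.75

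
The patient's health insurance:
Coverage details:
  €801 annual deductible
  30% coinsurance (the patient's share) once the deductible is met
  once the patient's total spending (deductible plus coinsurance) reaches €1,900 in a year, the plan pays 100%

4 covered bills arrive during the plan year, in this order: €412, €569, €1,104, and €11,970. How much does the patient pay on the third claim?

€331.20

Bill 1, €412: entire amount goes to the deductible. Patient owes €412 (running OOP €412).
Bill 2, €569: deductible takes €389, €180 remains; 30% of €180 = €54. Cost to patient: €443. OOP to date €855.
Bill 3, €1,104: 30% coinsurance on €1,104 = €331.20. Patient pays €331.20; OOP now €1,186.20.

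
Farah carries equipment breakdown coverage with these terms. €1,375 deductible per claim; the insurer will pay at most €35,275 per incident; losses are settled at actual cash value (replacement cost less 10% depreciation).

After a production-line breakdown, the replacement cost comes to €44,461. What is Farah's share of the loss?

At 10% depreciation, ACV = €44,461 − €4,446.10 = €40,014.90.
Less the €1,375 deductible: €40,014.90 − €1,375 = €38,639.90.
Since €38,639.90 > €35,275, the payout is capped at €35,275.
Business owner's share is the uncovered remainder: €44,461 − €35,275 = €9,186.

€9,186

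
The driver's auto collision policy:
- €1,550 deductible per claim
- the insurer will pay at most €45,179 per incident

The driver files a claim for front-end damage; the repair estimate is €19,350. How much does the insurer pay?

After the deductible, €19,350 − €1,550 = €17,800 remains.
That's under the €45,179 cap, so the insurer reimburses the full €17,800.

€17,800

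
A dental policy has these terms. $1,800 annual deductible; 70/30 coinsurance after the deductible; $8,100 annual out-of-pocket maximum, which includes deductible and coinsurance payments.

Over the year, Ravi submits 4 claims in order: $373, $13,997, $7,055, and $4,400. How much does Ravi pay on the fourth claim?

$412.50

Bill 1, $373: entire amount goes to the deductible. Patient owes $373 (running OOP $373).
Bill 2, $13,997: $1,427 finishes the deductible; $12,570 goes to coinsurance; 30% of $12,570 = $3,771. Cost to patient: $5,198. OOP to date $5,571.
Bill 3, $7,055: 30% coinsurance on $7,055 = $2,116.50. Patient owes $2,116.50 (running OOP $7,687.50).
Bill 4, $4,400: deductible already satisfied, so patient's share is 30% × $4,400 = $1,320. Adding that to $7,687.50 gives $9,007.50, past the $8,100 cap; patient pays only $8,100 − $7,687.50 = $412.50.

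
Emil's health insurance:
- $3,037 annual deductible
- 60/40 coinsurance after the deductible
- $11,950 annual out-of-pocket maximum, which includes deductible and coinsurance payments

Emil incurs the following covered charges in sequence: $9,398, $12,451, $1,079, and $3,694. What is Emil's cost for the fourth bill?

$956.60

Claim 1 ($9,398): $3,037 finishes the deductible; $6,361 goes to coinsurance; coinsurance $6,361 × 40% = $2,544.40. Patient owes $5,581.40 (running OOP $5,581.40).
Claim 2 ($12,451): deductible met; 40% of $12,451 = $4,980.40. Cost to patient: $4,980.40. OOP to date $10,561.80.
Claim 3 ($1,079): 40% coinsurance on $1,079 = $431.60. Cost to patient: $431.60. OOP to date $10,993.40.
Claim 4 ($3,694): deductible already satisfied, so patient's share is 40% × $3,694 = $1,477.60. OOP would hit $12,471 > $11,950, so the cap limits the patient to $11,950 − $10,993.40 = $956.60.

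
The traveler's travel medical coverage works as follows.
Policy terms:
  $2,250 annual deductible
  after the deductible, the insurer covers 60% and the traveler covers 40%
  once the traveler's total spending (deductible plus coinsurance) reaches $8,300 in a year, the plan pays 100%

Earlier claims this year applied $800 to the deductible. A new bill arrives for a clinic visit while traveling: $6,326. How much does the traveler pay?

Deductible still to meet: $2,250 − $800 = $1,450.
The remaining $4,876 (= $6,326 − $1,450) moves to coinsurance.
Coinsurance: $4,876 × 40% = $1,950.40.
That puts the traveler's cost at $1,450 + $1,950.40 = $3,400.40 before any cap.
Total out-of-pocket so far would be $800 + $3,400.40 = $4,200.40, below the $8,300 cap — no reduction.

$3,400.40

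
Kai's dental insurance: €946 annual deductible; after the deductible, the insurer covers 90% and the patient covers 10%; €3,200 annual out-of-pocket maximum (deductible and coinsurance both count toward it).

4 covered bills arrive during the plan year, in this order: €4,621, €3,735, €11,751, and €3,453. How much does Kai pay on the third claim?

€1,175.10

Bill 1, €4,621: €946 to deductible, leaving €3,675; 10% of €3,675 = €367.50. Cost to patient: €1,313.50. OOP to date €1,313.50.
Bill 2, €3,735: 10% coinsurance on €3,735 = €373.50. Patient pays €373.50; OOP now €1,687.
Bill 3, €11,751: deductible met; 10% of €11,751 = €1,175.10. Cost to patient: €1,175.10. OOP to date €2,862.10.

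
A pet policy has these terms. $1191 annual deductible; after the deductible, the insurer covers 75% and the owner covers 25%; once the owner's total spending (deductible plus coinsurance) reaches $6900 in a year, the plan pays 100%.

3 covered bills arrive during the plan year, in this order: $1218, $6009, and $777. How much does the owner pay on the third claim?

Bill 1, $1218: $1191 to deductible, leaving $27; 25% of $27 = $6.75. Cost to owner: $1197.75. OOP to date $1197.75.
Bill 2, $6009: deductible met; 25% of $6009 = $1502.25. Owner pays $1502.25; OOP now $2700.
Bill 3, $777: 25% coinsurance on $777 = $194.25. Owner owes $194.25 (running OOP $2894.25).

$194.25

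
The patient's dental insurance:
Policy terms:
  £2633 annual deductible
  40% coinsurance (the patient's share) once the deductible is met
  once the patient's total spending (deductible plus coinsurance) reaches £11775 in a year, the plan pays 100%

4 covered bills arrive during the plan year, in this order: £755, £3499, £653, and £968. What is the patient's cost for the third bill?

£261.20

#1 (£755): entire amount goes to the deductible. Patient owes £755 (running OOP £755).
#2 (£3499): £1878 finishes the deductible; £1621 goes to coinsurance; 40% of £1621 = £648.40. Patient owes £2526.40 (running OOP £3281.40).
#3 (£653): deductible met; 40% of £653 = £261.20. Cost to patient: £261.20. OOP to date £3542.60.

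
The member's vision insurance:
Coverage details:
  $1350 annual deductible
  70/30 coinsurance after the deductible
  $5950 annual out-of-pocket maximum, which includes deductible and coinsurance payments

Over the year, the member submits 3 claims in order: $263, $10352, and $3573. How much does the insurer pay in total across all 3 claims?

Claim 1 ($263): entire amount goes to the deductible. Cost to member: $263. OOP to date $263. Insurer: $263 − $263 = $0.
Claim 2 ($10352): deductible takes $1087, $9265 remains; coinsurance $9265 × 30% = $2779.50. Member owes $3866.50 (running OOP $4129.50). Insurer: $10352 − $3866.50 = $6485.50.
Claim 3 ($3573): 30% coinsurance on $3573 = $1071.90. Member owes $1071.90 (running OOP $5201.40). Plan pays $3573 − $1071.90 = $2501.10.
Insurer total = bills − member's total = $14188 − $5201.40 = $8986.60.

$8986.60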